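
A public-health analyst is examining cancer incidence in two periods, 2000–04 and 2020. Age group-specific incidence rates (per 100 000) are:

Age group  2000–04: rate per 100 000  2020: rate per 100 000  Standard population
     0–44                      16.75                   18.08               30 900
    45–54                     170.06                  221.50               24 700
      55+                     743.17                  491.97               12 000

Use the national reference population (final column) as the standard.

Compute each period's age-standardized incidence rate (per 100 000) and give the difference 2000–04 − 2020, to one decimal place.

25.2

Standard total = 67 600; weights = 0.4571, 0.3654, 0.1775.
2000–04: 0.4571×16.75 + 0.3654×170.06 + 0.1775×743.17 = 201.7174 per 100 000.
2020: 0.4571×18.08 + 0.3654×221.50 + 0.1775×491.97 = 176.5290 per 100 000.
Difference = 201.7174 − 176.5290 = 25.1884.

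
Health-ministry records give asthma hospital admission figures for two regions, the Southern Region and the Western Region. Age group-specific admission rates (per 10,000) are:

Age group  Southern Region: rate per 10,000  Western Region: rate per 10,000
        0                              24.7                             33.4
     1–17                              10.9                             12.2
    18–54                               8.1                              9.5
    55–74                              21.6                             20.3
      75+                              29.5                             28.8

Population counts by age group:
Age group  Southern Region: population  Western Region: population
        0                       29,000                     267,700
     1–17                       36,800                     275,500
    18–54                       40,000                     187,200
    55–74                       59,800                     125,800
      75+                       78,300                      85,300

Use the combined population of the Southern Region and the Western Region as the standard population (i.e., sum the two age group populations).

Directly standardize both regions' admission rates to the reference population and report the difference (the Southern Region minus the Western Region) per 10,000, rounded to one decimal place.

-2.5

Combined standard total = 1,185,400; weights = 0.2503, 0.2635, 0.1917, 0.1566, 0.1380.
The Southern Region: 0.2503×24.7 + 0.2635×10.9 + 0.1917×8.1 + 0.1566×21.6 + 0.1380×29.5 = 18.0598 per 10,000.
The Western Region: 0.2503×33.4 + 0.2635×12.2 + 0.1917×9.5 + 0.1566×20.3 + 0.1380×28.8 = 20.5480 per 10,000.
Difference = 18.0598 − 20.5480 = -2.4882.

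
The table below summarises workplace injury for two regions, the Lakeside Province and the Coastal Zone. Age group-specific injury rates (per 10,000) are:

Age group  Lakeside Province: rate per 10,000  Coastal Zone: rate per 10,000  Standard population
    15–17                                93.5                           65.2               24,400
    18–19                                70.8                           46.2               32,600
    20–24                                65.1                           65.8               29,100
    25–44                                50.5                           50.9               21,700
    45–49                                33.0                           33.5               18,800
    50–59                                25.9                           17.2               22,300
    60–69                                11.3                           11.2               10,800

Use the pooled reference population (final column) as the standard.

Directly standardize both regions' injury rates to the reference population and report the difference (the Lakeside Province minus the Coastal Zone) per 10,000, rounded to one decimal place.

Standard total = 159,700; weights = 0.1528, 0.2041, 0.1822, 0.1359, 0.1177, 0.1396, 0.0676.
The Lakeside Province: 0.1528×93.5 + 0.2041×70.8 + 0.1822×65.1 + 0.1359×50.5 + 0.1177×33.0 + 0.1396×25.9 + 0.0676×11.3 = 55.7279 per 10,000.
The Coastal Zone: 0.1528×65.2 + 0.2041×46.2 + 0.1822×65.8 + 0.1359×50.9 + 0.1177×33.5 + 0.1396×17.2 + 0.0676×11.2 = 45.4016 per 10,000.
Difference = 55.7279 − 45.4016 = 10.3264.

10.3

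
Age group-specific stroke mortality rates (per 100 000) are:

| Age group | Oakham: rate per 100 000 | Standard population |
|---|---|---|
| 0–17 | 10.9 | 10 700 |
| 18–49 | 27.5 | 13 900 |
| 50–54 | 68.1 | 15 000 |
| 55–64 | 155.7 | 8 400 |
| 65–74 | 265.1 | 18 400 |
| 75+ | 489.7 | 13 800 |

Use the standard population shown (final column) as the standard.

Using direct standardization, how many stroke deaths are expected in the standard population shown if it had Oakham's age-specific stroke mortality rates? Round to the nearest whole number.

Expected stroke deaths = Σ (standard pop × age-specific rate ÷ 100 000)
= 10 700×10.9/100 000 + 13 900×27.5/100 000 + 15 000×68.1/100 000 + 8 400×155.7/100 000 + 18 400×265.1/100 000 + 13 800×489.7/100 000
= 1.17 + 3.82 + 10.21 + 13.08 + 48.78 + 67.58 = 144.64.

145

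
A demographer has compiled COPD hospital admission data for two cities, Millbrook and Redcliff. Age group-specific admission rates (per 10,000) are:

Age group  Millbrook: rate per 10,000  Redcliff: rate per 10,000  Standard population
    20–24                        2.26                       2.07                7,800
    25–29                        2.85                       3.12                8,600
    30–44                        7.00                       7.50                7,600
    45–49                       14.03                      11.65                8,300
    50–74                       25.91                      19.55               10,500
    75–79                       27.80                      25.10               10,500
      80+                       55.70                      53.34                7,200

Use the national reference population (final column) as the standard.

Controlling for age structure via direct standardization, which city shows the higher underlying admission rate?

Standard total = 60,500; weights = 0.1289, 0.1421, 0.1256, 0.1372, 0.1736, 0.1736, 0.1190.
Millbrook: 0.1289×2.26 + 0.1421×2.85 + 0.1256×7.00 + 0.1372×14.03 + 0.1736×25.91 + 0.1736×27.80 + 0.1190×55.70 = 19.4509 per 10,000.
Redcliff: 0.1289×2.07 + 0.1421×3.12 + 0.1256×7.50 + 0.1372×11.65 + 0.1736×19.55 + 0.1736×25.10 + 0.1190×53.34 = 17.3479 per 10,000.

Millbrook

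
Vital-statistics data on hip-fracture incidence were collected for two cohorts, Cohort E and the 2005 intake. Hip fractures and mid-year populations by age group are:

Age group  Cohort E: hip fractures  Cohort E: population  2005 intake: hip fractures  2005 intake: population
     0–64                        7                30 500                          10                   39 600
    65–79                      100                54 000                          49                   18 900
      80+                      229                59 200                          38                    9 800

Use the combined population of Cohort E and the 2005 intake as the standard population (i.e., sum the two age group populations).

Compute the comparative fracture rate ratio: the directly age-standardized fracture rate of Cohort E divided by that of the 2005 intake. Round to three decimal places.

Age-specific rates per 100 000 for Cohort E: 22.95, 185.19, 386.82.
For the 2005 intake: 25.25, 259.26, 387.76.
Combined standard total = 212 000; weights = 0.3307, 0.3439, 0.3255.
Cohort E: 0.3307×22.95 + 0.3439×185.19 + 0.3255×386.82 = 197.1685 per 100 000.
The 2005 intake: 0.3307×25.25 + 0.3439×259.26 + 0.3255×387.76 = 223.7043 per 100 000.
Ratio = 197.1685 ÷ 223.7043 = 0.88138.

0.881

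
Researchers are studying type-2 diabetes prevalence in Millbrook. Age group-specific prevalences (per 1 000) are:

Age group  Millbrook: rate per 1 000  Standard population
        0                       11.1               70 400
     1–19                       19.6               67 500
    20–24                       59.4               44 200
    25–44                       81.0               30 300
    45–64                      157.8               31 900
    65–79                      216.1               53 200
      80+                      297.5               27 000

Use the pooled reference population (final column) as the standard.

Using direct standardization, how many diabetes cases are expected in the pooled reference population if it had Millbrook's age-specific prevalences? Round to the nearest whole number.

31747

Expected diabetes cases = Σ (standard pop × age-specific rate ÷ 1 000)
= 70 400×11.1/1 000 + 67 500×19.6/1 000 + 44 200×59.4/1 000 + 30 300×81.0/1 000 + 31 900×157.8/1 000 + 53 200×216.1/1 000 + 27 000×297.5/1 000
= 781.44 + 1323.00 + 2625.48 + 2454.30 + 5033.82 + 11496.52 + 8032.50 = 31747.06.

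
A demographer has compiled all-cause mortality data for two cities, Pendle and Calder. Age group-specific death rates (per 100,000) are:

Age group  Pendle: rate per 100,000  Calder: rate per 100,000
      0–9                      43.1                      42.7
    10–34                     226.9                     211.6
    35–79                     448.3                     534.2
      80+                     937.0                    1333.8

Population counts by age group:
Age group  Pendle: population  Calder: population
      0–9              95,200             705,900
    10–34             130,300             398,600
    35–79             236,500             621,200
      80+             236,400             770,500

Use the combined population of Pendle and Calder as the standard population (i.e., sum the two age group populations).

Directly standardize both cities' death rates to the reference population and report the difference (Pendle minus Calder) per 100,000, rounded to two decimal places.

-145.50

Combined standard total = 3,194,600; weights = 0.2508, 0.1656, 0.2685, 0.3152.
Pendle: 0.2508×43.1 + 0.1656×226.9 + 0.2685×448.3 + 0.3152×937.0 = 464.0666 per 100,000.
Calder: 0.2508×42.7 + 0.1656×211.6 + 0.2685×534.2 + 0.3152×1333.8 = 609.5626 per 100,000.
Difference = 464.0666 − 609.5626 = -145.4961.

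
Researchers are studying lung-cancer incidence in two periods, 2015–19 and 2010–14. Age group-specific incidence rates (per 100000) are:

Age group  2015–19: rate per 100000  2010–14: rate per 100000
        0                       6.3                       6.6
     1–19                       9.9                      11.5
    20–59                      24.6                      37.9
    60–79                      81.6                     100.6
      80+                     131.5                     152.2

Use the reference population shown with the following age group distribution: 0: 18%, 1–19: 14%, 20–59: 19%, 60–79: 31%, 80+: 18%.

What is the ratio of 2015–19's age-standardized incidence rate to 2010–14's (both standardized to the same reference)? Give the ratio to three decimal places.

0.819

Standard weights: 0.18, 0.14, 0.19, 0.31, 0.18.
2015–19: 0.1800×6.3 + 0.1400×9.9 + 0.1900×24.6 + 0.3100×81.6 + 0.1800×131.5 = 56.1600 per 100000.
2010–14: 0.1800×6.6 + 0.1400×11.5 + 0.1900×37.9 + 0.3100×100.6 + 0.1800×152.2 = 68.5810 per 100000.
Ratio = 56.1600 ÷ 68.5810 = 0.81889.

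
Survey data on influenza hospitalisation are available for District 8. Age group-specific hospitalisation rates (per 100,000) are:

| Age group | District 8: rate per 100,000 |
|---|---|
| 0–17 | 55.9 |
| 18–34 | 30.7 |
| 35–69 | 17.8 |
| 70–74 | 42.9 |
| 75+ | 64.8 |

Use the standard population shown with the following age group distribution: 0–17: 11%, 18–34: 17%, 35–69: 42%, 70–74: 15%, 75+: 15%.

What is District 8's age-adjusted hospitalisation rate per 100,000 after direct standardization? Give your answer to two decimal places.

Standard weights: 0.11, 0.17, 0.42, 0.15, 0.15.
Standardized rate: 0.1100×55.9 + 0.1700×30.7 + 0.4200×17.8 + 0.1500×42.9 + 0.1500×64.8 = 34.9990 per 100,000.

35.00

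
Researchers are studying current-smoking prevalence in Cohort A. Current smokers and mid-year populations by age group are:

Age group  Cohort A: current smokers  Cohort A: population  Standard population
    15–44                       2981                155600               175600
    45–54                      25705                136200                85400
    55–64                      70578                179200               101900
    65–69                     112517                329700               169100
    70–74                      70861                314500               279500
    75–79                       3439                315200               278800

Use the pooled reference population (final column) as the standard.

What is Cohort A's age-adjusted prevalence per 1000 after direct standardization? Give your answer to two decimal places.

168.16

Age-specific rates per 1000 for Cohort A: 19.158, 188.730, 393.850, 341.271, 225.313, 10.911.
Standard total = 1090300; weights = 0.1611, 0.0783, 0.0935, 0.1551, 0.2564, 0.2557.
Standardized rate: 0.1611×19.158 + 0.0783×188.730 + 0.0935×393.850 + 0.1551×341.271 + 0.2564×225.313 + 0.2557×10.911 = 168.1563 per 1000.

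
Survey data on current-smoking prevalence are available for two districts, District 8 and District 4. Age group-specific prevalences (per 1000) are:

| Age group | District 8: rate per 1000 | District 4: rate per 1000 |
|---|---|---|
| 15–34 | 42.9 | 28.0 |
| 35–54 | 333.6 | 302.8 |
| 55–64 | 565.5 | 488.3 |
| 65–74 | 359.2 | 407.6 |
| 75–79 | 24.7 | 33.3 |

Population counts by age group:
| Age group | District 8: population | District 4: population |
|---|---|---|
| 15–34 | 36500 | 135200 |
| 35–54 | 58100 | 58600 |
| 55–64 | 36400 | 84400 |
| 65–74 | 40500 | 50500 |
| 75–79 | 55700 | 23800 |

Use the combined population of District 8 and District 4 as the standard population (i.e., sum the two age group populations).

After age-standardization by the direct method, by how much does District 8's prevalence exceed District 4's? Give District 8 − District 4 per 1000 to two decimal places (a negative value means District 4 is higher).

17.92

Combined standard total = 579700; weights = 0.2962, 0.2013, 0.2084, 0.1570, 0.1371.
District 8: 0.2962×42.9 + 0.2013×333.6 + 0.2084×565.5 + 0.1570×359.2 + 0.1371×24.7 = 257.4785 per 1000.
District 4: 0.2962×28.0 + 0.2013×302.8 + 0.2084×488.3 + 0.1570×407.6 + 0.1371×33.3 = 239.5549 per 1000.
Difference = 257.4785 − 239.5549 = 17.9237.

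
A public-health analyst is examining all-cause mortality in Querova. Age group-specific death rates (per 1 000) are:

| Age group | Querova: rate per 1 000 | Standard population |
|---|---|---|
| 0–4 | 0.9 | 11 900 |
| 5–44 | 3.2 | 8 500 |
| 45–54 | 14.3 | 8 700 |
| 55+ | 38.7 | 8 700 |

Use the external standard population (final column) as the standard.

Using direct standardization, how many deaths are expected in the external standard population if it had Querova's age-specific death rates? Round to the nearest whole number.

Expected deaths = Σ (standard pop × age-specific rate ÷ 1 000)
= 11 900×0.9/1 000 + 8 500×3.2/1 000 + 8 700×14.3/1 000 + 8 700×38.7/1 000
= 10.71 + 27.20 + 124.41 + 336.69 = 499.01.

499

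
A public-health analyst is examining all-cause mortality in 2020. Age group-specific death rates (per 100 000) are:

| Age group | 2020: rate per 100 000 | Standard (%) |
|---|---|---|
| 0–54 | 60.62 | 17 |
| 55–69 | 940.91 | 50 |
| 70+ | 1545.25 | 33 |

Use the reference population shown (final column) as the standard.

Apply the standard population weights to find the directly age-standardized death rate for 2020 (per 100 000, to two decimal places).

990.69

Standard weights: 0.17, 0.50, 0.33.
Standardized rate: 0.1700×60.62 + 0.5000×940.91 + 0.3300×1545.25 = 990.6929 per 100 000.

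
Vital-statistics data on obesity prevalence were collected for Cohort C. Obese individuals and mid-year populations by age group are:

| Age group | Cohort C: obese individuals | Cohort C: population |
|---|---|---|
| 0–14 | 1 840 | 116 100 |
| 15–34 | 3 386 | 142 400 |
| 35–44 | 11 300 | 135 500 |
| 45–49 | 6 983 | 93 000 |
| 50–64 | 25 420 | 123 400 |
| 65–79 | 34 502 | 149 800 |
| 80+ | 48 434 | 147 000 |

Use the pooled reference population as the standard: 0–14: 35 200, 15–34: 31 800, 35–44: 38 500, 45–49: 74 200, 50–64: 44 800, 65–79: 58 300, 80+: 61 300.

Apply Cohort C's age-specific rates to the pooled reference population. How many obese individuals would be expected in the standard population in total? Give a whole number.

Age-specific rates per 1 000 for Cohort C: 15.848, 23.778, 83.395, 75.086, 205.997, 230.320, 329.483.
Expected obese individuals = Σ (standard pop × age-specific rate ÷ 1 000)
= 35 200×15.848/1 000 + 31 800×23.778/1 000 + 38 500×83.395/1 000 + 74 200×75.086/1 000 + 44 800×205.997/1 000 + 58 300×230.320/1 000 + 61 300×329.483/1 000
= 557.86 + 756.14 + 3210.70 + 5571.38 + 9228.65 + 13427.68 + 20197.31 = 52949.73.

52950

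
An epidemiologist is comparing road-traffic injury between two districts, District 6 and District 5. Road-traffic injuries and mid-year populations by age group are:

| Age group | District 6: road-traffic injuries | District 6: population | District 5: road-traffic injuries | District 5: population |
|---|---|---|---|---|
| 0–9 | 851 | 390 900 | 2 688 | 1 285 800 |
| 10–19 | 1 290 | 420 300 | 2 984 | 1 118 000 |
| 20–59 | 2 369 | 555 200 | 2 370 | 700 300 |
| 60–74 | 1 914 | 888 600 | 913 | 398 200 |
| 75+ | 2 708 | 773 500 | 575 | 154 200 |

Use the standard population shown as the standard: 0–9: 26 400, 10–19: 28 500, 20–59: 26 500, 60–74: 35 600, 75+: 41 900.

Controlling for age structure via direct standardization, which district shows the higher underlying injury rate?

Age-specific rates per 100 000 for District 6: 217.70, 306.92, 426.69, 215.40, 350.10.
For District 5: 209.05, 266.91, 338.43, 229.28, 372.89.
Standard total = 158 900; weights = 0.1661, 0.1794, 0.1668, 0.2240, 0.2637.
District 6: 0.1661×217.70 + 0.1794×306.92 + 0.1668×426.69 + 0.2240×215.40 + 0.2637×350.10 = 302.9526 per 100 000.
District 5: 0.1661×209.05 + 0.1794×266.91 + 0.1668×338.43 + 0.2240×229.28 + 0.2637×372.89 = 288.7395 per 100 000.

District 6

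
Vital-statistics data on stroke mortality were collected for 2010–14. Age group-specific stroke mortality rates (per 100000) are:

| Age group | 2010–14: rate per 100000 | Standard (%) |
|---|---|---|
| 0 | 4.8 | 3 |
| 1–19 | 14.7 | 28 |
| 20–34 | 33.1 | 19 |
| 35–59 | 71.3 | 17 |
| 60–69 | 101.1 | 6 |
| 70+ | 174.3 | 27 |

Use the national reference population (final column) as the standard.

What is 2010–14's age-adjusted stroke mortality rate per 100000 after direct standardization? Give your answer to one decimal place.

Standard weights: 0.03, 0.28, 0.19, 0.17, 0.06, 0.27.
Standardized rate: 0.0300×4.8 + 0.2800×14.7 + 0.1900×33.1 + 0.1700×71.3 + 0.0600×101.1 + 0.2700×174.3 = 75.7970 per 100000.

75.8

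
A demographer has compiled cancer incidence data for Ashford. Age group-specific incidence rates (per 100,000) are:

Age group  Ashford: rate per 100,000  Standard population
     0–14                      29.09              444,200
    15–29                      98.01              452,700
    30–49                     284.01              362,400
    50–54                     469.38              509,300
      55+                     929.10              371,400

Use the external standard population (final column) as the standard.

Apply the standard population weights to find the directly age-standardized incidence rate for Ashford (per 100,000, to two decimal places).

Standard total = 2,140,000; weights = 0.2076, 0.2115, 0.1693, 0.2380, 0.1736.
Standardized rate: 0.2076×29.09 + 0.2115×98.01 + 0.1693×284.01 + 0.2380×469.38 + 0.1736×929.10 = 347.8220 per 100,000.

347.82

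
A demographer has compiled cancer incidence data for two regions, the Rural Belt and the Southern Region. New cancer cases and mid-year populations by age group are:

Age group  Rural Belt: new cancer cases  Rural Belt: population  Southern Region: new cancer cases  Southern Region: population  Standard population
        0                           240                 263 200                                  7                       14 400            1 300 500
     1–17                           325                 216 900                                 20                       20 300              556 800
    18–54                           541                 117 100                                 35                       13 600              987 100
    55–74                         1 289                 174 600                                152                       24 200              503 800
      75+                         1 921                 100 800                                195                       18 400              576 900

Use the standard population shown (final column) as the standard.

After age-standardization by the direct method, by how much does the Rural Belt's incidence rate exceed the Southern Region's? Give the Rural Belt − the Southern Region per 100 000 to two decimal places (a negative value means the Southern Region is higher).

Age-specific rates per 100 000 for the Rural Belt: 91.19, 149.84, 462.00, 738.26, 1905.75.
For the Southern Region: 48.61, 98.52, 257.35, 628.10, 1059.78.
Standard total = 3 925 100; weights = 0.3313, 0.1419, 0.2515, 0.1284, 0.1470.
The Rural Belt: 0.3313×91.19 + 0.1419×149.84 + 0.2515×462.00 + 0.1284×738.26 + 0.1470×1905.75 = 542.5135 per 100 000.
The Southern Region: 0.3313×48.61 + 0.1419×98.52 + 0.2515×257.35 + 0.1284×628.10 + 0.1470×1059.78 = 331.1849 per 100 000.
Difference = 542.5135 − 331.1849 = 211.3285.

211.33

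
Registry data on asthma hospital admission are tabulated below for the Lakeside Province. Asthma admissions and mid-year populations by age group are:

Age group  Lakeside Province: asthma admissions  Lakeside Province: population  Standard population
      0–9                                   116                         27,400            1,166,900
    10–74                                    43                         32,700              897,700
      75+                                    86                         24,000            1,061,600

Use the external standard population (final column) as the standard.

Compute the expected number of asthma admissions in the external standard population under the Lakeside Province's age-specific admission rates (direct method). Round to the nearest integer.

Age-specific rates per 10,000 for the Lakeside Province: 42.34, 13.15, 35.83.
Expected asthma admissions = Σ (standard pop × age-specific rate ÷ 10,000)
= 1,166,900×42.34/10,000 + 897,700×13.15/10,000 + 1,061,600×35.83/10,000
= 4940.16 + 1180.46 + 3804.07 = 9924.69.

9925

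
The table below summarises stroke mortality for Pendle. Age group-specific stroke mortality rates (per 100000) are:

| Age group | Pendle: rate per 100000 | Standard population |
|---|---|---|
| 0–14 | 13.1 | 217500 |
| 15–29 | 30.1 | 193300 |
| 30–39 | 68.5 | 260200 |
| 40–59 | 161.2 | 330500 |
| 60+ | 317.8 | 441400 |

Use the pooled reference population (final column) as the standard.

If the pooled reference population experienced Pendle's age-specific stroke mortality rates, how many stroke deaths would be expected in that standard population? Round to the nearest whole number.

2200

Expected stroke deaths = Σ (standard pop × age-specific rate ÷ 100000)
= 217500×13.1/100000 + 193300×30.1/100000 + 260200×68.5/100000 + 330500×161.2/100000 + 441400×317.8/100000
= 28.49 + 58.18 + 178.24 + 532.77 + 1402.77 = 2200.45.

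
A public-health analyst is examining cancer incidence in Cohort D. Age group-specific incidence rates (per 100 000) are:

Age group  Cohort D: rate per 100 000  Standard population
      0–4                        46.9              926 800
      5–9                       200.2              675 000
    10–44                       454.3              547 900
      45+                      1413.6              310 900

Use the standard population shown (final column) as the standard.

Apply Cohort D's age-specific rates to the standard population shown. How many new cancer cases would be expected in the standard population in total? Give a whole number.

Expected new cancer cases = Σ (standard pop × age-specific rate ÷ 100 000)
= 926 800×46.9/100 000 + 675 000×200.2/100 000 + 547 900×454.3/100 000 + 310 900×1413.6/100 000
= 434.67 + 1351.35 + 2489.11 + 4394.88 = 8670.01.

8670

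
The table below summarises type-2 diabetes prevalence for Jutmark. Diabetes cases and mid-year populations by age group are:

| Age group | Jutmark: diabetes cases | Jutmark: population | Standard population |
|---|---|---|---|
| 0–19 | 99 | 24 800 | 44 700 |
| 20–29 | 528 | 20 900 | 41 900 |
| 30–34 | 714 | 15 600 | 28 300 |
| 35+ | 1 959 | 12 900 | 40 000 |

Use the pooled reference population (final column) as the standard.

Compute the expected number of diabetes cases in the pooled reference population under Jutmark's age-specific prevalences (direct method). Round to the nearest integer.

Age-specific rates per 1 000 for Jutmark: 3.992, 25.263, 45.769, 151.860.
Expected diabetes cases = Σ (standard pop × age-specific rate ÷ 1 000)
= 44 700×3.992/1 000 + 41 900×25.263/1 000 + 28 300×45.769/1 000 + 40 000×151.860/1 000
= 178.44 + 1058.53 + 1295.27 + 6074.42 = 8606.65.

8607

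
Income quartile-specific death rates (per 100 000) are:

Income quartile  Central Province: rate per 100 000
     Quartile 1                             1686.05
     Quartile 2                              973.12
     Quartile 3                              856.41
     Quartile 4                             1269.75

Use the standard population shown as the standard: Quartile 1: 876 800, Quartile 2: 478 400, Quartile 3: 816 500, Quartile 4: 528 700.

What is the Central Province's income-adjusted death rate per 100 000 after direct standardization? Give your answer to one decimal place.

1227.4

Standard total = 2 700 400; weights = 0.3247, 0.1772, 0.3024, 0.1958.
Standardized rate: 0.3247×1686.05 + 0.1772×973.12 + 0.3024×856.41 + 0.1958×1269.75 = 1227.3903 per 100 000.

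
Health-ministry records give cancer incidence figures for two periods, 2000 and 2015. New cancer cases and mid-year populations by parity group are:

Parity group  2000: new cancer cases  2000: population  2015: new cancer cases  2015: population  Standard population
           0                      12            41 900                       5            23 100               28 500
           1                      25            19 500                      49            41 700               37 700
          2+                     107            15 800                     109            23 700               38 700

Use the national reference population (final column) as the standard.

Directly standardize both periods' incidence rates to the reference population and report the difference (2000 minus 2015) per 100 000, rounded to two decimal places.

Parity-specific rates per 100 000 for 2000: 28.64, 128.21, 677.22.
For 2015: 21.65, 117.51, 459.92.
Standard total = 104 900; weights = 0.2717, 0.3594, 0.3689.
2000: 0.2717×28.64 + 0.3594×128.21 + 0.3689×677.22 = 303.6968 per 100 000.
2015: 0.2717×21.65 + 0.3594×117.51 + 0.3689×459.92 = 217.7845 per 100 000.
Difference = 303.6968 − 217.7845 = 85.9123.

85.91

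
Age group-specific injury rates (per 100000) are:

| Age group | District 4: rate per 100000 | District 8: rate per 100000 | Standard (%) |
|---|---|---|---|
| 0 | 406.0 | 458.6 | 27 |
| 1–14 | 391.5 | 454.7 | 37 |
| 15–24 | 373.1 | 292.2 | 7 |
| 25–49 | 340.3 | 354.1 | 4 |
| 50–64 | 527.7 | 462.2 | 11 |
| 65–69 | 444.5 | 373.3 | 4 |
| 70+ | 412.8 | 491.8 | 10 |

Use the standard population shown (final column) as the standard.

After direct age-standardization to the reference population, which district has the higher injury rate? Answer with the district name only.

Standard weights: 0.27, 0.37, 0.07, 0.04, 0.11, 0.04, 0.10.
District 4: 0.2700×406.0 + 0.3700×391.5 + 0.0700×373.1 + 0.0400×340.3 + 0.1100×527.7 + 0.0400×444.5 + 0.1000×412.8 = 411.3110 per 100000.
District 8: 0.2700×458.6 + 0.3700×454.7 + 0.0700×292.2 + 0.0400×354.1 + 0.1100×462.2 + 0.0400×373.3 + 0.1000×491.8 = 441.6330 per 100000.

District 8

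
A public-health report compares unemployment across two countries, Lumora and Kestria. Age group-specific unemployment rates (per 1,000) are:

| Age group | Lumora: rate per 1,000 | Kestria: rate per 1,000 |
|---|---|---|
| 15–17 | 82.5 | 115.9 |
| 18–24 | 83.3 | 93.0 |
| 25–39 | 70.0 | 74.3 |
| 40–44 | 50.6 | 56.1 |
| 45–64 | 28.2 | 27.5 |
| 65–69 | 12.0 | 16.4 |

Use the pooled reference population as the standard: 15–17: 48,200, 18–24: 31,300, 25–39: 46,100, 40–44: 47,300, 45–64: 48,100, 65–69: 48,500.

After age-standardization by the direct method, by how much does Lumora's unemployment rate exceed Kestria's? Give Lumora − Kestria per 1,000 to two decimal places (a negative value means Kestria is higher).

-9.47

Standard total = 269,500; weights = 0.1788, 0.1161, 0.1711, 0.1755, 0.1785, 0.1800.
Lumora: 0.1788×82.5 + 0.1161×83.3 + 0.1711×70.0 + 0.1755×50.6 + 0.1785×28.2 + 0.1800×12.0 = 52.4771 per 1,000.
Kestria: 0.1788×115.9 + 0.1161×93.0 + 0.1711×74.3 + 0.1755×56.1 + 0.1785×27.5 + 0.1800×16.4 = 61.9450 per 1,000.
Difference = 52.4771 − 61.9450 = -9.4679.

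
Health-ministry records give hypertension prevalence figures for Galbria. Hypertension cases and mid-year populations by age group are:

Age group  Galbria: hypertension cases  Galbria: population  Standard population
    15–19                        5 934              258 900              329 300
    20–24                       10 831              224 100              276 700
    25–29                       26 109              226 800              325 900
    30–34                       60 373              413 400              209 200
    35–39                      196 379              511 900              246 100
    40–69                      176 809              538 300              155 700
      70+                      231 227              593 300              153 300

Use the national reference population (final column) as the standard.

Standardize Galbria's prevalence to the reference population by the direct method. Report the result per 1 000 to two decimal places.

Age-specific rates per 1 000 for Galbria: 22.920, 48.331, 115.119, 146.040, 383.628, 328.458, 389.730.
Standard total = 1 696 200; weights = 0.1941, 0.1631, 0.1921, 0.1233, 0.1451, 0.0918, 0.0904.
Standardized rate: 0.1941×22.920 + 0.1631×48.331 + 0.1921×115.119 + 0.1233×146.040 + 0.1451×383.628 + 0.0918×328.458 + 0.0904×389.730 = 173.4978 per 1 000.

173.50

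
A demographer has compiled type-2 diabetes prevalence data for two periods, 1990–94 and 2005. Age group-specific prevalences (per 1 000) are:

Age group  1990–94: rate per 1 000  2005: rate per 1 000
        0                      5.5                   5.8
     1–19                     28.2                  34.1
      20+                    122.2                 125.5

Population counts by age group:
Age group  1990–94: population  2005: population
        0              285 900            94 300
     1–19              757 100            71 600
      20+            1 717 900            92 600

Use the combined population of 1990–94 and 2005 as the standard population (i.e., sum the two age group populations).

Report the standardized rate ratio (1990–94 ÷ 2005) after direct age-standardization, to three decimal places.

0.957

Combined standard total = 3 019 400; weights = 0.1259, 0.2745, 0.5996.
1990–94: 0.1259×5.5 + 0.2745×28.2 + 0.5996×122.2 = 81.7061 per 1 000.
2005: 0.1259×5.8 + 0.2745×34.1 + 0.5996×125.5 = 85.3420 per 1 000.
Ratio = 81.7061 ÷ 85.3420 = 0.95740.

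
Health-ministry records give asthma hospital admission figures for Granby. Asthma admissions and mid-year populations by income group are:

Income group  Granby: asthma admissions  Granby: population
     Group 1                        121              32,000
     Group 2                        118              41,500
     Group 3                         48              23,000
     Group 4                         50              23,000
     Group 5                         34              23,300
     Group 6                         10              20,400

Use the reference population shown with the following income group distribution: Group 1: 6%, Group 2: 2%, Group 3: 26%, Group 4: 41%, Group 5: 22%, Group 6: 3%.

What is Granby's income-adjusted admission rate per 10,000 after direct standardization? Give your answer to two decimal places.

Income-specific rates per 10,000 for Granby: 37.81, 28.43, 20.87, 21.74, 14.59, 4.90.
Standard weights: 0.06, 0.02, 0.26, 0.41, 0.22, 0.03.
Standardized rate: 0.0600×37.81 + 0.0200×28.43 + 0.2600×20.87 + 0.4100×21.74 + 0.2200×14.59 + 0.0300×4.90 = 20.5339 per 10,000.

20.53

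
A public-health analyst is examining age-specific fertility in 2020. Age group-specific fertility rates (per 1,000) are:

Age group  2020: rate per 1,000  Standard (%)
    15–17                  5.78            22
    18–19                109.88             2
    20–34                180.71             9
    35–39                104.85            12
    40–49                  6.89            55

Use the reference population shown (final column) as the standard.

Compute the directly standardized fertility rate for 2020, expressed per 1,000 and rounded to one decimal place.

Standard weights: 0.22, 0.02, 0.09, 0.12, 0.55.
Standardized rate: 0.2200×5.78 + 0.0200×109.88 + 0.0900×180.71 + 0.1200×104.85 + 0.5500×6.89 = 36.1046 per 1,000.

36.1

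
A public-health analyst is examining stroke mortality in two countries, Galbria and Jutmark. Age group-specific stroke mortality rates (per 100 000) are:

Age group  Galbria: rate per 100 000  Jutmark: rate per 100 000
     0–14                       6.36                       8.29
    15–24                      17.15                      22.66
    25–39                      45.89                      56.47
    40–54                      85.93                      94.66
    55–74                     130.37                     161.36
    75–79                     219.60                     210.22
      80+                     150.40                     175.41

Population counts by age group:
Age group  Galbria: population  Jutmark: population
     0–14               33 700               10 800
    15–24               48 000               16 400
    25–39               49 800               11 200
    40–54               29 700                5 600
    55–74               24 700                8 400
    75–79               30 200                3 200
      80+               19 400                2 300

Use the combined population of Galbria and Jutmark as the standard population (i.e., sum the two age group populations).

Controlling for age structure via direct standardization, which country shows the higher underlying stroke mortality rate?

Combined standard total = 293 400; weights = 0.1517, 0.2195, 0.2079, 0.1203, 0.1128, 0.1138, 0.0740.
Galbria: 0.1517×6.36 + 0.2195×17.15 + 0.2079×45.89 + 0.1203×85.93 + 0.1128×130.37 + 0.1138×219.60 + 0.0740×150.40 = 75.4385 per 100 000.
Jutmark: 0.1517×8.29 + 0.2195×22.66 + 0.2079×56.47 + 0.1203×94.66 + 0.1128×161.36 + 0.1138×210.22 + 0.0740×175.41 = 84.4688 per 100 000.
The crude rates (79.17 vs 70.04) would put Galbria higher, but that reflects its age composition; once standardized to a common age structure, Jutmark has the higher underlying rate.

Jutmark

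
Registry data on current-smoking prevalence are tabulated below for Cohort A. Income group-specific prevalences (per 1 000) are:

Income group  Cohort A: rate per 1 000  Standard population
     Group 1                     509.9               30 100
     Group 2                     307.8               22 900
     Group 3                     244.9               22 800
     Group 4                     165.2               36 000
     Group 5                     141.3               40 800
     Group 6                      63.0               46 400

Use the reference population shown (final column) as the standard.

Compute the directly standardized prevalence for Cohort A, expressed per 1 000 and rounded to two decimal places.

Standard total = 199 000; weights = 0.1513, 0.1151, 0.1146, 0.1809, 0.2050, 0.2332.
Standardized rate: 0.1513×509.9 + 0.1151×307.8 + 0.1146×244.9 + 0.1809×165.2 + 0.2050×141.3 + 0.2332×63.0 = 214.1496 per 1 000.

214.15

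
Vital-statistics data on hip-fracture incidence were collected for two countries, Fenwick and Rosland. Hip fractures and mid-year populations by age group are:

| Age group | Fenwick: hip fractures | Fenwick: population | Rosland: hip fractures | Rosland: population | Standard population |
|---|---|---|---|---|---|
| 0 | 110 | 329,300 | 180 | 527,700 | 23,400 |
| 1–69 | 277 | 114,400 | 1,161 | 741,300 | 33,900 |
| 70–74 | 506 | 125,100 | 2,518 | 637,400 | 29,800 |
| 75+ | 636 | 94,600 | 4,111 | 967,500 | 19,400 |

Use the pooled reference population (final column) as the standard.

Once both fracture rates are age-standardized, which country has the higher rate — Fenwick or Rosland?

Fenwick

Age-specific rates per 100,000 for Fenwick: 33.40, 242.13, 404.48, 672.30.
For Rosland: 34.11, 156.62, 395.04, 424.91.
Standard total = 106,500; weights = 0.2197, 0.3183, 0.2798, 0.1822.
Fenwick: 0.2197×33.40 + 0.3183×242.13 + 0.2798×404.48 + 0.1822×672.30 = 320.0570 per 100,000.
Rosland: 0.2197×34.11 + 0.3183×156.62 + 0.2798×395.04 + 0.1822×424.91 = 245.2864 per 100,000.
The crude rates (230.48 vs 277.32) would put Rosland higher, but that reflects its age composition; once standardized to a common age structure, Fenwick has the higher underlying rate.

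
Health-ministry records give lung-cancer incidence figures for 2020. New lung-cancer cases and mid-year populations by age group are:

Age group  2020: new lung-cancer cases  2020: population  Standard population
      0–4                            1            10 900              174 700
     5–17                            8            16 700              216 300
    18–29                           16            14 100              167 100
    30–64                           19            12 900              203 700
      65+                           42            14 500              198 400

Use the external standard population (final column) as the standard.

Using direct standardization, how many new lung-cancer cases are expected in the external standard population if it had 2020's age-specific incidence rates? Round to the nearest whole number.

1184

Age-specific rates per 100 000 for 2020: 9.17, 47.90, 113.48, 147.29, 289.66.
Expected new lung-cancer cases = Σ (standard pop × age-specific rate ÷ 100 000)
= 174 700×9.17/100 000 + 216 300×47.90/100 000 + 167 100×113.48/100 000 + 203 700×147.29/100 000 + 198 400×289.66/100 000
= 16.03 + 103.62 + 189.62 + 300.02 + 574.68 = 1183.96.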